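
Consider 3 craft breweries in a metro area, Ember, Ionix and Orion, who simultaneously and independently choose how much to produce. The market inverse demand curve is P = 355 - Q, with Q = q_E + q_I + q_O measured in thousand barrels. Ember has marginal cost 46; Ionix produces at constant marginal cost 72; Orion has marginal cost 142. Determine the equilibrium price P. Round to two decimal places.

153.75

Ember's profit: π_E = (355 - Q)q_E - (46q_E). Setting ∂π_E/∂q_E = 0: 309 - 2q_E - (q_I + q_O) = 0.
Ionix's profit: π_I = (355 - Q)q_I - (72q_I). Setting ∂π_I/∂q_I = 0: 283 - 2q_I - (q_E + q_O) = 0.
Orion's profit: π_O = (355 - Q)q_O - (142q_O). Setting ∂π_O/∂q_O = 0: 213 - 2q_O - (q_E + q_I) = 0.
Adding the 3 first-order conditions: 805 − 4Q = 0, so Q = 805/4.
Back-substituting: q_E = (309 − 805/4) = 431/4, q_I = (283 − 805/4) = 327/4, q_O = (213 − 805/4) = 47/4.
Total output Q = 805/4, so price P = 355 - 805/4 = 615/4.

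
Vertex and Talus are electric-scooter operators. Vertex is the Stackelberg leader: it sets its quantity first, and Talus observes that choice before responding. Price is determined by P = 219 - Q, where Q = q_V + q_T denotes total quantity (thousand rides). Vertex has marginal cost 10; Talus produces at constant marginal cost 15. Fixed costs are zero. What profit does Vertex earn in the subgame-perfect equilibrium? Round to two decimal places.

The follower Talus best-responds to any q_V: π_T = (219 - Q)q_T - 15q_T.
∂π_T/∂q_T = 204 - q_V - 2q_T = 0 gives the reaction function q_T = (204 - q_V)/2.
The leader anticipates this reaction. Substituting into P = 219 - Q gives P = 117 - (1/2)q_V, so π_V = (117 - (1/2)q_V)q_V - 10q_V.
Maximising: ∂π_V/∂q_V = 107 - q_V = 0, giving q_V = 107.
Then q_T = (204 - 107)/2 = 97/2.
Price P = 219 - 311/2 = 127/2.
Vertex's profit: (127/2 - 10)·107 = 5724.5000.

5724.50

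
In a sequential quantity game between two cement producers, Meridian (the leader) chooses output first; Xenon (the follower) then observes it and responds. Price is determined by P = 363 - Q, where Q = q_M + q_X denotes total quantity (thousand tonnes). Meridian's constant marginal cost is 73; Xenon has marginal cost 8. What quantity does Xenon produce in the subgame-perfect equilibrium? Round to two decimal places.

121.25

Solve by backward induction. Given q_M, the follower Xenon maximises π_X = (363 - q_M - q_X)q_X - 8q_X.
∂π_X/∂q_X = 355 - q_M - 2q_X = 0 gives the reaction function q_X = (355 - q_M)/2.
Meridian substitutes q_X(q_M) into its own profit: π_M = q_M(363 - q_M - (355 - q_M)/2) - 73q_M = (371/2 - (1/2)q_M)q_M - 73q_M.
Leader FOC: 225/2 - q_M = 0, so q_M = 225/2.
Then q_X = (355 - 225/2)/2 = 485/4.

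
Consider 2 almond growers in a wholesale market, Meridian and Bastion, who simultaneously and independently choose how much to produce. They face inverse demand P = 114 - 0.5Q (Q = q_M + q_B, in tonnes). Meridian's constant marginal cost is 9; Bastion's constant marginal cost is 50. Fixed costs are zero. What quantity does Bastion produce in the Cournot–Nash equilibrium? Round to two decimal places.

15.33

Meridian's profit: π_M = (114 - 0.5Q)q_M - (9q_M). Setting ∂π_M/∂q_M = 0: 105 - q_M - (1/2)(q_B) = 0.
Bastion's profit: π_B = (114 - 0.5Q)q_B - (50q_B). Setting ∂π_B/∂q_B = 0: 64 - q_B - (1/2)(q_M) = 0.
So q_M = (105 - (1/2)q_B) and q_B = (64 - (1/2)q_M).
Substituting one into the other gives q_M = 292/3 and q_B = 46/3.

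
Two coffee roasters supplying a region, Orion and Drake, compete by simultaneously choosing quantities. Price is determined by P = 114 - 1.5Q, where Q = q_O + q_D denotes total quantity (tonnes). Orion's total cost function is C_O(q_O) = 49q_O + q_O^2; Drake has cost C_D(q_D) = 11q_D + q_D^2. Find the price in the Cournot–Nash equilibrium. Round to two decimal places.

Orion's profit: π_O = (114 - 1.5Q)q_O - (49q_O + q_O²). Setting ∂π_O/∂q_O = 0: 65 - 5q_O - (3/2)(q_D) = 0.
Drake's profit: π_D = (114 - 1.5Q)q_D - (11q_D + q_D²). Setting ∂π_D/∂q_D = 0: 103 - 5q_D - (3/2)(q_O) = 0.
Rearranging gives the reaction functions q_O = (65 - (3/2)q_D)/5 and q_D = (103 - (3/2)q_O)/5.
Solving the pair: q_O = 682/91, q_D = 1670/91.
Total output Q = 336/13, so price P = 114 - (3/2)·(336/13) = 978/13.

75.23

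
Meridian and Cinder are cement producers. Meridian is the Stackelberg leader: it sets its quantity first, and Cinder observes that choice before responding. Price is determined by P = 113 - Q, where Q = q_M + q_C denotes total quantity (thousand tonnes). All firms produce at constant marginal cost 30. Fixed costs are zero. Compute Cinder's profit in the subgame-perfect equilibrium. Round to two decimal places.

430.56

Solve by backward induction. Given q_M, the follower Cinder maximises π_C = (113 - q_M - q_C)q_C - 30q_C.
∂π_C/∂q_C = 83 - q_M - 2q_C = 0 gives the reaction function q_C = (83 - q_M)/2.
Meridian substitutes q_C(q_M) into its own profit: π_M = q_M(113 - q_M - (83 - q_M)/2) - 30q_M = (143/2 - (1/2)q_M)q_M - 30q_M.
The leader's first-order condition 83/2 - q_M = 0 yields q_M = 83/2.
Then q_C = (83 - 83/2)/2 = 83/4.
Price P = 113 - 249/4 = 203/4.
Cinder's profit: (203/4 - 30)·(83/4) = 430.5625.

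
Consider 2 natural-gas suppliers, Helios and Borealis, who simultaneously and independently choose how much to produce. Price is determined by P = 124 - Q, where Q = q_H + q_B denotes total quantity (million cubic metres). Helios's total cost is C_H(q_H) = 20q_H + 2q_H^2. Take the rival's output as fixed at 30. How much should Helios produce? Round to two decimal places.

12.33

With the rival's output fixed at 30, Helios's profit is π_H = (124 - 30 - q_H)q_H - (20q_H + 2q_H²) = (94 - q_H)q_H - (20q_H + 2q_H²).
∂π_H/∂q_H = 74 - 6q_H = 0, so q_H = 37/3.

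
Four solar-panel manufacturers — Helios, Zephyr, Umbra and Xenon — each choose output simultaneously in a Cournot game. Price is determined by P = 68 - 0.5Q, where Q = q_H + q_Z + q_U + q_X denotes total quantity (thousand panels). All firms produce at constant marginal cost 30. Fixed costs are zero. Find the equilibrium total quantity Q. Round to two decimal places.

60.80

A representative firm's profit is π_i = q_i(68 - 0.5Q) - 30q_i.
Setting ∂π_i/∂q_i = 0 with rivals' quantities fixed: 38 - q_i - (1/2)·Σ_{j≠i} q_j = 0.
By symmetry each firm produces the same amount; substituting Σ_{j≠i} q_j = 3q_i yields q_i = 38/(5/2) = 76/5.
Total output Q = 76/5 + 76/5 + 76/5 + 76/5 = 304/5.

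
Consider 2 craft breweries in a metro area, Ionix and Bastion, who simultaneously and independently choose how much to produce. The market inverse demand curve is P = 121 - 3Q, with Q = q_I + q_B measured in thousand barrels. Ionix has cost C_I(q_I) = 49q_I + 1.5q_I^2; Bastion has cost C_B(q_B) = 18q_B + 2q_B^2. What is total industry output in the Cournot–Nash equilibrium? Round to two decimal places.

Ionix's profit: π_I = (121 - 3Q)q_I - (49q_I + (3/2)q_I²). Setting ∂π_I/∂q_I = 0: 72 - 9q_I - 3(q_B) = 0.
Bastion's first-order condition: 103 - 10q_B - 3(q_I) = 0.
So q_I = (72 - 3q_B)/9 and q_B = (103 - 3q_I)/10.
Solving the pair: q_I = 137/27, q_B = 79/9.
Total output Q = 137/27 + 79/9 = 374/27.

13.85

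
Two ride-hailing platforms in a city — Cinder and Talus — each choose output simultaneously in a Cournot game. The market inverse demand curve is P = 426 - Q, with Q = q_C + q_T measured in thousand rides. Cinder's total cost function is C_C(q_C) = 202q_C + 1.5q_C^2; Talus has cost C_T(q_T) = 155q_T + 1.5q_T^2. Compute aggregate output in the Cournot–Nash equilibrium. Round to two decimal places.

Cinder's profit: π_C = (426 - Q)q_C - (202q_C + (3/2)q_C²). Setting ∂π_C/∂q_C = 0: 224 - 5q_C - (q_T) = 0.
Talus's profit: π_T = (426 - Q)q_T - (155q_T + (3/2)q_T²). Setting ∂π_T/∂q_T = 0: 271 - 5q_T - (q_C) = 0.
So q_C = (224 - q_T)/5 and q_T = (271 - q_C)/5.
Solving the pair: q_C = 283/8, q_T = 377/8.
Total output Q = 283/8 + 377/8 = 165/2.

82.50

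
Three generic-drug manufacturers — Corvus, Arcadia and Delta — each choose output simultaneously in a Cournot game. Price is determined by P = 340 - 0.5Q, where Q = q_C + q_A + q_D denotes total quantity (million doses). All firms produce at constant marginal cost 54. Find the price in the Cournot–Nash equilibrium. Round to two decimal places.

A representative firm's profit is π_i = q_i(340 - 0.5Q) - 54q_i.
Setting ∂π_i/∂q_i = 0 with rivals' quantities fixed: 286 - q_i - (1/2)·Σ_{j≠i} q_j = 0.
With identical firms every q_j equals q_i, so Σ_{j≠i} q_j = 2q_i and 286 = 2q_i, giving q_i = 143.
Total output Q = 429, so price P = 340 - (1/2)·429 = 251/2.

125.50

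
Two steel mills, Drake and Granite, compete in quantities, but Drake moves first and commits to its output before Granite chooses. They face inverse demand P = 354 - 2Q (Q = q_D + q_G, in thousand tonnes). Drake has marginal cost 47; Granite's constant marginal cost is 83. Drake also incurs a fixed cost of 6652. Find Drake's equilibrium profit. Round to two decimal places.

701.06

The follower Granite best-responds to any q_D: π_G = (354 - 2Q)q_G - 83q_G.
Setting the follower's marginal profit to zero, 271 - 2q_D - 4q_G = 0, i.e. q_G = (271 - 2q_D)/4.
The leader anticipates this reaction. Substituting into P = 354 - 2Q gives P = 437/2 - q_D, so π_D = (437/2 - q_D)q_D - 47q_D.
Leader FOC: 343/2 - 2q_D = 0, so q_D = 343/4.
Then q_G = (271 - 2·(343/4))/4 = 199/8.
Price P = 354 - 2·(885/8) = 531/4.
Drake's profit: (531/4 - 47)·(343/4) - 6652 = 701.0625.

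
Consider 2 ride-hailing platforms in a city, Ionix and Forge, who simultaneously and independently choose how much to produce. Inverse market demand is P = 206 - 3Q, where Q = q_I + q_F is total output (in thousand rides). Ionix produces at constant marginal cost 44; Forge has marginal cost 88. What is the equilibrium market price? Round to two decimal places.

112.67

Ionix's profit: π_I = (206 - 3Q)q_I - (44q_I). Setting ∂π_I/∂q_I = 0: 162 - 6q_I - 3(q_F) = 0.
Forge's profit: π_F = (206 - 3Q)q_F - (88q_F). Setting ∂π_F/∂q_F = 0: 118 - 6q_F - 3(q_I) = 0.
So q_I = (162 - 3q_F)/6 and q_F = (118 - 3q_I)/6.
Substituting one into the other gives q_I = 206/9 and q_F = 74/9.
Total output Q = 280/9, so price P = 206 - 3·(280/9) = 338/3.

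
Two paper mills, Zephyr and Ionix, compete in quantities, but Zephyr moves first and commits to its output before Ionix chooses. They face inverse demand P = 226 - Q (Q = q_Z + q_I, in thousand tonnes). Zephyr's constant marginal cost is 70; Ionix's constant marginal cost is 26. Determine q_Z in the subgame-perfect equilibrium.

56

Solve by backward induction. Given q_Z, the follower Ionix maximises π_I = (226 - q_Z - q_I)q_I - 26q_I.
Follower FOC: 200 - q_Z - 2q_I = 0, so q_I(q_Z) = (200 - q_Z)/2.
The leader anticipates this reaction. Substituting into P = 226 - Q gives P = 126 - (1/2)q_Z, so π_Z = (126 - (1/2)q_Z)q_Z - 70q_Z.
The leader's first-order condition 56 - q_Z = 0 yields q_Z = 56.
Then q_I = (200 - 56)/2 = 72.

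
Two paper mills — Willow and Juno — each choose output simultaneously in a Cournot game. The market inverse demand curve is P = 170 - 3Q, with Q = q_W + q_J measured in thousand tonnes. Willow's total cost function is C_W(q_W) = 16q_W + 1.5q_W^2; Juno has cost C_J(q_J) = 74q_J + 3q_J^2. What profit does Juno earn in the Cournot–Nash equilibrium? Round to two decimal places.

Willow's profit: π_W = (170 - 3Q)q_W - (16q_W + (3/2)q_W²). Setting ∂π_W/∂q_W = 0: 154 - 9q_W - 3(q_J) = 0.
Juno's first-order condition: 96 - 12q_J - 3(q_W) = 0.
Best responses: q_W = (154 - 3q_J)/9, q_J = (96 - 3q_W)/12.
Substituting one into the other gives q_W = 520/33 and q_J = 134/33.
Price P = 170 - 3·(218/11) = 1216/11.
Juno's profit: (1216/11)·(134/33) - 74·(134/33) - 3(134/33)² = 98.9311.

98.93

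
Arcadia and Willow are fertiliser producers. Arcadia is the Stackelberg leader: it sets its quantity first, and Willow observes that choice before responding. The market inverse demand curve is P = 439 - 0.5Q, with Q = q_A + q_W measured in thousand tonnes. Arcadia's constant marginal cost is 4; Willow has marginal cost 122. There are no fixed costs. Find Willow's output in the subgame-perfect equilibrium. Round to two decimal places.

40.50

The follower Willow best-responds to any q_A: π_W = (439 - 0.5Q)q_W - 122q_W.
∂π_W/∂q_W = 317 - (1/2)q_A - q_W = 0 gives the reaction function q_W = (317 - (1/2)q_A).
The leader anticipates this reaction. Substituting into P = 439 - 0.5Q gives P = 561/2 - (1/4)q_A, so π_A = (561/2 - (1/4)q_A)q_A - 4q_A.
The leader's first-order condition 553/2 - (1/2)q_A = 0 yields q_A = 553.
Then q_W = (317 - (1/2)·553) = 81/2.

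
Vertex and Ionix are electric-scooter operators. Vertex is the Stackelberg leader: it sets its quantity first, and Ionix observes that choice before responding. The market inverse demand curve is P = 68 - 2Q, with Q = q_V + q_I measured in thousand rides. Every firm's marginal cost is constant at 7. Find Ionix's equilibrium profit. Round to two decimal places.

116.28

The follower Ionix best-responds to any q_V: π_I = (68 - 2Q)q_I - 7q_I.
Setting the follower's marginal profit to zero, 61 - 2q_V - 4q_I = 0, i.e. q_I = (61 - 2q_V)/4.
The leader anticipates this reaction. Substituting into P = 68 - 2Q gives P = 75/2 - q_V, so π_V = (75/2 - q_V)q_V - 7q_V.
The leader's first-order condition 61/2 - 2q_V = 0 yields q_V = 61/4.
Then q_I = (61 - 2·(61/4))/4 = 61/8.
Price P = 68 - 2·(183/8) = 89/4.
Ionix's profit: (89/4 - 7)·(61/8) = 116.2813.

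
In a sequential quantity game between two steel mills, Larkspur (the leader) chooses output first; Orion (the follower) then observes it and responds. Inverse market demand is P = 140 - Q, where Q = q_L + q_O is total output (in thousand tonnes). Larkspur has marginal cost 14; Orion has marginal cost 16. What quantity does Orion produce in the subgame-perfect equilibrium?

30

The follower Orion best-responds to any q_L: π_O = (140 - Q)q_O - 16q_O.
Setting the follower's marginal profit to zero, 124 - q_L - 2q_O = 0, i.e. q_O = (124 - q_L)/2.
Larkspur substitutes q_O(q_L) into its own profit: π_L = q_L(140 - q_L - (124 - q_L)/2) - 14q_L = (78 - (1/2)q_L)q_L - 14q_L.
Maximising: ∂π_L/∂q_L = 64 - q_L = 0, giving q_L = 64.
Then q_O = (124 - 64)/2 = 30.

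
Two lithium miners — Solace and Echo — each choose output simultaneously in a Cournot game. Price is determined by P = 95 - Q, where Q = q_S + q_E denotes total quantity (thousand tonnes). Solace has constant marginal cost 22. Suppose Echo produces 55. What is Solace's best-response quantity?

With the rival's output fixed at 55, Solace's profit is π_S = (95 - 55 - q_S)q_S - (22q_S) = (40 - q_S)q_S - (22q_S).
∂π_S/∂q_S = 18 - 2q_S = 0, so q_S = 9.

9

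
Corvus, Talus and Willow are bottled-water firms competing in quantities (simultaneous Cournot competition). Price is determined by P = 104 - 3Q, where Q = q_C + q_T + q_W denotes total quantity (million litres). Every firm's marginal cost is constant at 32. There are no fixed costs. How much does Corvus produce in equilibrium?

Each firm earns π_i = (104 - 3Q)q_i - 32q_i.
Setting ∂π_i/∂q_i = 0 with rivals' quantities fixed: 72 - 6q_i - 3·Σ_{j≠i} q_j = 0.
By symmetry each firm produces the same amount; substituting Σ_{j≠i} q_j = 2q_i yields q_i = 72/12 = 6.

6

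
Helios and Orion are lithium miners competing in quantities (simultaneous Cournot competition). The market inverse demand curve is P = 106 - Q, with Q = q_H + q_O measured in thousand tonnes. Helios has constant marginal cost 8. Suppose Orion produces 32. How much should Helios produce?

With the rival's output fixed at 32, Helios's profit is π_H = (106 - 32 - q_H)q_H - (8q_H) = (74 - q_H)q_H - (8q_H).
∂π_H/∂q_H = 66 - 2q_H = 0, so q_H = 33.

33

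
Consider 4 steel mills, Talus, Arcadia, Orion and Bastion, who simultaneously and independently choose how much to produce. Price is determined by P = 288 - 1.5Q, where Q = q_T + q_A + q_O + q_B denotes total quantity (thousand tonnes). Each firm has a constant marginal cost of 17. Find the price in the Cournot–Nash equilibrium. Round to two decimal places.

71.20

Each firm earns π_i = (288 - 1.5Q)q_i - 17q_i.
First-order condition (treating rivals' output as given): 271 - 3q_i - (3/2)·Σ_{j≠i} q_j = 0.
By symmetry each firm produces the same amount; substituting Σ_{j≠i} q_j = 3q_i yields q_i = 271/(15/2) = 542/15.
Total output Q = 144.5333, so price P = 288 - (3/2)·144.5333 = 356/5.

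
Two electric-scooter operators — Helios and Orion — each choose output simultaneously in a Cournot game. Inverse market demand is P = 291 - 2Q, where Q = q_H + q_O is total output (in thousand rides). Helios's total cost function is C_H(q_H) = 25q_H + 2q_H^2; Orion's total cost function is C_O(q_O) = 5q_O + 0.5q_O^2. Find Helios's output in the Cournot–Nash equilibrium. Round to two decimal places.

21.06

Helios's profit: π_H = (291 - 2Q)q_H - (25q_H + 2q_H²). Setting ∂π_H/∂q_H = 0: 266 - 8q_H - 2(q_O) = 0.
Orion's first-order condition: 286 - 5q_O - 2(q_H) = 0.
Best responses: q_H = (266 - 2q_O)/8, q_O = (286 - 2q_H)/5.
Substituting one into the other gives q_H = 379/18 and q_O = 439/9.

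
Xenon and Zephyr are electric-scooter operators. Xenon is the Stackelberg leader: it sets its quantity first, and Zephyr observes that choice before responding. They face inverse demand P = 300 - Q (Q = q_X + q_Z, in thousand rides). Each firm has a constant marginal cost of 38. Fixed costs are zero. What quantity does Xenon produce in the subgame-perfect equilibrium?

131

Solve by backward induction. Given q_X, the follower Zephyr maximises π_Z = (300 - q_X - q_Z)q_Z - 38q_Z.
Setting the follower's marginal profit to zero, 262 - q_X - 2q_Z = 0, i.e. q_Z = (262 - q_X)/2.
Xenon substitutes q_Z(q_X) into its own profit: π_X = q_X(300 - q_X - (262 - q_X)/2) - 38q_X = (169 - (1/2)q_X)q_X - 38q_X.
Maximising: ∂π_X/∂q_X = 131 - q_X = 0, giving q_X = 131.
Then q_Z = (262 - 131)/2 = 131/2.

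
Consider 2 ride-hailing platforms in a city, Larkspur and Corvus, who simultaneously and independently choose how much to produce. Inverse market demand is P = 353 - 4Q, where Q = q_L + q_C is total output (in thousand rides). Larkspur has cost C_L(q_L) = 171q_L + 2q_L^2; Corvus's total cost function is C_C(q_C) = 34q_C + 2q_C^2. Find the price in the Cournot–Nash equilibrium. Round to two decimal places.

Larkspur's profit: π_L = (353 - 4Q)q_L - (171q_L + 2q_L²). Setting ∂π_L/∂q_L = 0: 182 - 12q_L - 4(q_C) = 0.
Corvus's first-order condition: 319 - 12q_C - 4(q_L) = 0.
So q_L = (182 - 4q_C)/12 and q_C = (319 - 4q_L)/12.
Solving the pair: q_L = 227/32, q_C = 775/32.
Total output Q = 501/16, so price P = 353 - 4·(501/16) = 911/4.

227.75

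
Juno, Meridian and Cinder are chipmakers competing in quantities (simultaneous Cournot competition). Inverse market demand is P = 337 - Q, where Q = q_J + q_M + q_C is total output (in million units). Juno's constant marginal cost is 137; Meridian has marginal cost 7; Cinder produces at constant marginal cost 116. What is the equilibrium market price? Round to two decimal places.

149.25

Juno's profit: π_J = (337 - Q)q_J - (137q_J). Setting ∂π_J/∂q_J = 0: 200 - 2q_J - (q_M + q_C) = 0.
Meridian's profit: π_M = (337 - Q)q_M - (7q_M). Setting ∂π_M/∂q_M = 0: 330 - 2q_M - (q_J + q_C) = 0.
Cinder's first-order condition: 221 - 2q_C - (q_J + q_M) = 0.
Summing all 3 equations gives 751 − 4Q = 0, hence Q = 751/4.
Back-substituting: q_J = (200 − 751/4) = 49/4, q_M = (330 − 751/4) = 569/4, q_C = (221 − 751/4) = 133/4.
Total output Q = 751/4, so price P = 337 - 751/4 = 597/4.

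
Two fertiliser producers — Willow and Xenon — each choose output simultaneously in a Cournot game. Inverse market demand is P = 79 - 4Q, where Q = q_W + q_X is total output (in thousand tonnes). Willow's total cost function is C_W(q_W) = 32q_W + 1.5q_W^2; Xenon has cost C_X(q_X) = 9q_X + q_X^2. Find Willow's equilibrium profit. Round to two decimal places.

Willow's profit: π_W = (79 - 4Q)q_W - (32q_W + (3/2)q_W²). Setting ∂π_W/∂q_W = 0: 47 - 11q_W - 4(q_X) = 0.
Xenon's profit: π_X = (79 - 4Q)q_X - (9q_X + q_X²). Setting ∂π_X/∂q_X = 0: 70 - 10q_X - 4(q_W) = 0.
So q_W = (47 - 4q_X)/11 and q_X = (70 - 4q_W)/10.
Solving the pair: q_W = 95/47, q_X = 291/47.
Price P = 79 - 4·(386/47) = 46.1489.
Willow's profit: 46.1489·(95/47) - 32·(95/47) - (3/2)(95/47)² = 22.4706.

22.47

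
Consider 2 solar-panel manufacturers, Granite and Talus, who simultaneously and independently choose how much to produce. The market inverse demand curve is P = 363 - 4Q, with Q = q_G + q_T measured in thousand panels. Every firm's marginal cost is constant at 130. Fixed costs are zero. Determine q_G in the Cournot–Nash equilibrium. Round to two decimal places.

Each firm earns π_i = (363 - 4Q)q_i - 130q_i.
First-order condition (treating rivals' output as given): 233 - 8q_i - 4q_j = 0.
With identical firms every q_j equals q_i, so q_j = q_i and 233 = 12q_i, giving q_i = 233/12.

19.42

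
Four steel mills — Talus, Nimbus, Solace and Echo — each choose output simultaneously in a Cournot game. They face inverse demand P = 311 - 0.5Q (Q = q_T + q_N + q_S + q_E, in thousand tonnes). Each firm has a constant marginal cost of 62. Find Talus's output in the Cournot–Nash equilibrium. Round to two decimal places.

A representative firm's profit is π_i = q_i(311 - 0.5Q) - 62q_i.
Setting ∂π_i/∂q_i = 0 with rivals' quantities fixed: 249 - q_i - (1/2)·Σ_{j≠i} q_j = 0.
With identical firms every q_j equals q_i, so Σ_{j≠i} q_j = 3q_i and 249 = (5/2)q_i, giving q_i = 498/5.

99.60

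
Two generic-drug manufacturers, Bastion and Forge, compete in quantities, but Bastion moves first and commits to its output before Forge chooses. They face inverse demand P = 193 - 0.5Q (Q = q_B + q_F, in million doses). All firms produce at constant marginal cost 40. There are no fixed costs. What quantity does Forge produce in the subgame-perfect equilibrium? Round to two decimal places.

76.50

Solve by backward induction. Given q_B, the follower Forge maximises π_F = (193 - (1/2)q_B - (1/2)q_F)q_F - 40q_F.
∂π_F/∂q_F = 153 - (1/2)q_B - q_F = 0 gives the reaction function q_F = (153 - (1/2)q_B).
Bastion substitutes q_F(q_B) into its own profit: π_B = q_B(193 - (1/2)q_B - (153 - (1/2)q_B)/2) - 40q_B = (233/2 - (1/4)q_B)q_B - 40q_B.
The leader's first-order condition 153/2 - (1/2)q_B = 0 yields q_B = 153.
Then q_F = (153 - (1/2)·153) = 153/2.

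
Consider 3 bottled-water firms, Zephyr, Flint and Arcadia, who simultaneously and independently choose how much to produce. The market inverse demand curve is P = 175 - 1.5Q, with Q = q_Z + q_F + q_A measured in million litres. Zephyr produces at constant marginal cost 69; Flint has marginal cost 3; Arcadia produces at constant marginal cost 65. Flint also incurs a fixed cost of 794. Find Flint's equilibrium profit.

2956

Zephyr's profit: π_Z = (175 - 1.5Q)q_Z - (69q_Z). Setting ∂π_Z/∂q_Z = 0: 106 - 3q_Z - (3/2)(q_F + q_A) = 0.
Flint's first-order condition: 172 - 3q_F - (3/2)(q_Z + q_A) = 0.
Arcadia's profit: π_A = (175 - 1.5Q)q_A - (65q_A). Setting ∂π_A/∂q_A = 0: 110 - 3q_A - (3/2)(q_Z + q_F) = 0.
Adding the 3 first-order conditions: 388 − 6Q = 0, so Q = 194/3.
Back-substituting: q_Z = (106 − 97)/(3/2) = 6, q_F = (172 − 97)/(3/2) = 50, q_A = (110 − 97)/(3/2) = 26/3.
Price P = 175 - (3/2)·(194/3) = 78.
Flint's profit: (78 - 3)·50 - 794 = 2956.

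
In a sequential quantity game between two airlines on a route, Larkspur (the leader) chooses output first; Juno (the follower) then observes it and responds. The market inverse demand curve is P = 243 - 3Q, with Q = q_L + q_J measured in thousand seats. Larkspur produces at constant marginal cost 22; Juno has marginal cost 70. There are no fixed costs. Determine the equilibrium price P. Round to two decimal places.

89.25

Solve by backward induction. Given q_L, the follower Juno maximises π_J = (243 - 3q_L - 3q_J)q_J - 70q_J.
∂π_J/∂q_J = 173 - 3q_L - 6q_J = 0 gives the reaction function q_J = (173 - 3q_L)/6.
Larkspur substitutes q_J(q_L) into its own profit: π_L = q_L(243 - 3q_L - (173 - 3q_L)/2) - 22q_L = (313/2 - (3/2)q_L)q_L - 22q_L.
Leader FOC: 269/2 - 3q_L = 0, so q_L = 269/6.
Then q_J = (173 - 3·(269/6))/6 = 77/12.
Total output Q = 205/4, so price P = 243 - 3·(205/4) = 357/4.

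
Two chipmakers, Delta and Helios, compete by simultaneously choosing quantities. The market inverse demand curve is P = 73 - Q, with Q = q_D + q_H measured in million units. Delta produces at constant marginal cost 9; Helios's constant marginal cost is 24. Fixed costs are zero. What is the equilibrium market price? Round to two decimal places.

35.33

Delta's profit: π_D = (73 - Q)q_D - (9q_D). Setting ∂π_D/∂q_D = 0: 64 - 2q_D - (q_H) = 0.
Helios's profit: π_H = (73 - Q)q_H - (24q_H). Setting ∂π_H/∂q_H = 0: 49 - 2q_H - (q_D) = 0.
Rearranging gives the reaction functions q_D = (64 - q_H)/2 and q_H = (49 - q_D)/2.
Solving the pair: q_D = 79/3, q_H = 34/3.
Total output Q = 113/3, so price P = 73 - 113/3 = 106/3.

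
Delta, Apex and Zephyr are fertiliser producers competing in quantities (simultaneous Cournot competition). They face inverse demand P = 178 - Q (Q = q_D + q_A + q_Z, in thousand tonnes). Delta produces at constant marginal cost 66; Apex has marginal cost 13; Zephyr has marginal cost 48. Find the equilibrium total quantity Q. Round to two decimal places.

101.75

Delta's profit: π_D = (178 - Q)q_D - (66q_D). Setting ∂π_D/∂q_D = 0: 112 - 2q_D - (q_A + q_Z) = 0.
Apex's profit: π_A = (178 - Q)q_A - (13q_A). Setting ∂π_A/∂q_A = 0: 165 - 2q_A - (q_D + q_Z) = 0.
Zephyr's profit: π_Z = (178 - Q)q_Z - (48q_Z). Setting ∂π_Z/∂q_Z = 0: 130 - 2q_Z - (q_D + q_A) = 0.
Summing all 3 equations gives 407 − 4Q = 0, hence Q = 407/4.
Back-substituting: q_D = (112 − 407/4) = 41/4, q_A = (165 − 407/4) = 253/4, q_Z = (130 − 407/4) = 113/4.
Total output Q = 41/4 + 253/4 + 113/4 = 407/4.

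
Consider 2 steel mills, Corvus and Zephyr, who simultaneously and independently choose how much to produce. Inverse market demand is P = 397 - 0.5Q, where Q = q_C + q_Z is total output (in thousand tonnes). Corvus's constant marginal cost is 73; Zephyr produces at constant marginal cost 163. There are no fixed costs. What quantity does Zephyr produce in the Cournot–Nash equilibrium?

Corvus's profit: π_C = (397 - 0.5Q)q_C - (73q_C). Setting ∂π_C/∂q_C = 0: 324 - q_C - (1/2)(q_Z) = 0.
Zephyr's first-order condition: 234 - q_Z - (1/2)(q_C) = 0.
So q_C = (324 - (1/2)q_Z) and q_Z = (234 - (1/2)q_C).
Substituting one into the other gives q_C = 276 and q_Z = 96.

96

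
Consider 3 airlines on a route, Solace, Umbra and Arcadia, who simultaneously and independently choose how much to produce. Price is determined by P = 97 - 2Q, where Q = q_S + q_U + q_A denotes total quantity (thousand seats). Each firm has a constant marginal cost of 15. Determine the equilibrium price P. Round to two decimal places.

A representative firm's profit is π_i = q_i(97 - 2Q) - 15q_i.
Setting ∂π_i/∂q_i = 0 with rivals' quantities fixed: 82 - 4q_i - 2·Σ_{j≠i} q_j = 0.
By symmetry each firm produces the same amount; substituting Σ_{j≠i} q_j = 2q_i yields q_i = 82/8 = 41/4.
Total output Q = 123/4, so price P = 97 - 2·(123/4) = 71/2.

35.50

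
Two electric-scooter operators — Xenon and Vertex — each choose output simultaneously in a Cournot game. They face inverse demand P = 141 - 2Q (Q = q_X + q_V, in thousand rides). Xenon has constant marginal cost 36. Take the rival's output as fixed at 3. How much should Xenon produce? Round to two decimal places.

24.75

With the rival's output fixed at 3, Xenon's profit is π_X = (141 - 2·3 - 2q_X)q_X - (36q_X) = (135 - 2q_X)q_X - (36q_X).
∂π_X/∂q_X = 99 - 4q_X = 0, so q_X = 99/4.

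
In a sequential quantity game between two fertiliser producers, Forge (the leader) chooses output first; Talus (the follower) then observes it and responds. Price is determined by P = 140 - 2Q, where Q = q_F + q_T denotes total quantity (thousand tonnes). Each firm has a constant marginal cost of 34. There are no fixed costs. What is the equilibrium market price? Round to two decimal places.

Solve by backward induction. Given q_F, the follower Talus maximises π_T = (140 - 2q_F - 2q_T)q_T - 34q_T.
Follower FOC: 106 - 2q_F - 4q_T = 0, so q_T(q_F) = (106 - 2q_F)/4.
The leader anticipates this reaction. Substituting into P = 140 - 2Q gives P = 87 - q_F, so π_F = (87 - q_F)q_F - 34q_F.
Maximising: ∂π_F/∂q_F = 53 - 2q_F = 0, giving q_F = 53/2.
Then q_T = (106 - 2·(53/2))/4 = 53/4.
Total output Q = 159/4, so price P = 140 - 2·(159/4) = 121/2.

60.50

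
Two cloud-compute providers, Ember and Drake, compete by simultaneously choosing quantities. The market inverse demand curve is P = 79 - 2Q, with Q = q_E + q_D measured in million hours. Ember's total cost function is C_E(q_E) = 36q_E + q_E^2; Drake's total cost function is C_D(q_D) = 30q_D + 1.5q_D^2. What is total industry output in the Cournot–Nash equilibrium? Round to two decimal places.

10.82

Ember's profit: π_E = (79 - 2Q)q_E - (36q_E + q_E²). Setting ∂π_E/∂q_E = 0: 43 - 6q_E - 2(q_D) = 0.
Drake's first-order condition: 49 - 7q_D - 2(q_E) = 0.
Best responses: q_E = (43 - 2q_D)/6, q_D = (49 - 2q_E)/7.
Solving the pair: q_E = 203/38, q_D = 104/19.
Total output Q = 203/38 + 104/19 = 411/38.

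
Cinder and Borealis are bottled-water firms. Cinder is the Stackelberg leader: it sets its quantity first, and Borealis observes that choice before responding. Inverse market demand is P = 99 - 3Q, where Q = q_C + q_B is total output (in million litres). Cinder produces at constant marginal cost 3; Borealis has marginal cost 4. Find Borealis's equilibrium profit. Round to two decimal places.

180.19

The follower Borealis best-responds to any q_C: π_B = (99 - 3Q)q_B - 4q_B.
Setting the follower's marginal profit to zero, 95 - 3q_C - 6q_B = 0, i.e. q_B = (95 - 3q_C)/6.
The leader anticipates this reaction. Substituting into P = 99 - 3Q gives P = 103/2 - (3/2)q_C, so π_C = (103/2 - (3/2)q_C)q_C - 3q_C.
Maximising: ∂π_C/∂q_C = 97/2 - 3q_C = 0, giving q_C = 97/6.
Then q_B = (95 - 3·(97/6))/6 = 31/4.
Price P = 99 - 3·(287/12) = 109/4.
Borealis's profit: (109/4 - 4)·(31/4) = 180.1875.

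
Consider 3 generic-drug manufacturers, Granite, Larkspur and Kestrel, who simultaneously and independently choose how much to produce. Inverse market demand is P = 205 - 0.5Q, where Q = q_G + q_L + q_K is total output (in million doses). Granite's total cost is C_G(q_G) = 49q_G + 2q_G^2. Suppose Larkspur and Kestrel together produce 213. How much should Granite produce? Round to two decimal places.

9.90

With rivals' combined output fixed at 213, Granite's profit is π_G = (205 - (1/2)·213 - (1/2)q_G)q_G - (49q_G + 2q_G²) = (197/2 - (1/2)q_G)q_G - (49q_G + 2q_G²).
∂π_G/∂q_G = 99/2 - 5q_G = 0, so q_G = 99/10.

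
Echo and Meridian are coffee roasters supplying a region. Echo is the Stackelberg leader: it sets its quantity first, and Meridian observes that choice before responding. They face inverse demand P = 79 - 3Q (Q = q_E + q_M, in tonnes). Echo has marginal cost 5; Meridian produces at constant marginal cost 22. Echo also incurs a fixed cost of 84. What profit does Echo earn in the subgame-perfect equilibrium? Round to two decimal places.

Solve by backward induction. Given q_E, the follower Meridian maximises π_M = (79 - 3q_E - 3q_M)q_M - 22q_M.
Setting the follower's marginal profit to zero, 57 - 3q_E - 6q_M = 0, i.e. q_M = (57 - 3q_E)/6.
The leader anticipates this reaction. Substituting into P = 79 - 3Q gives P = 101/2 - (3/2)q_E, so π_E = (101/2 - (3/2)q_E)q_E - 5q_E.
The leader's first-order condition 91/2 - 3q_E = 0 yields q_E = 91/6.
Then q_M = (57 - 3·(91/6))/6 = 23/12.
Price P = 79 - 3·(205/12) = 111/4.
Echo's profit: (111/4 - 5)·(91/6) - 84 = 261.0417.

261.04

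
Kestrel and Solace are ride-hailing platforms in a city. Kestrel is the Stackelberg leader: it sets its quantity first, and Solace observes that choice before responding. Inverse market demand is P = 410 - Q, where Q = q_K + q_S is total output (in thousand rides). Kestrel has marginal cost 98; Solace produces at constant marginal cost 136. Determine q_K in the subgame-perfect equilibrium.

175

The follower Solace best-responds to any q_K: π_S = (410 - Q)q_S - 136q_S.
Follower FOC: 274 - q_K - 2q_S = 0, so q_S(q_K) = (274 - q_K)/2.
Kestrel substitutes q_S(q_K) into its own profit: π_K = q_K(410 - q_K - (274 - q_K)/2) - 98q_K = (273 - (1/2)q_K)q_K - 98q_K.
Maximising: ∂π_K/∂q_K = 175 - q_K = 0, giving q_K = 175.
Then q_S = (274 - 175)/2 = 99/2.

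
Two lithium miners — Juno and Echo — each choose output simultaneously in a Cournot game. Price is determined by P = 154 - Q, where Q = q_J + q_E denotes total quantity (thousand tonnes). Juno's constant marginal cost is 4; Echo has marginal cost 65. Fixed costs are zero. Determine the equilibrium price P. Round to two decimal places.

Juno's profit: π_J = (154 - Q)q_J - (4q_J). Setting ∂π_J/∂q_J = 0: 150 - 2q_J - (q_E) = 0.
Echo's first-order condition: 89 - 2q_E - (q_J) = 0.
So q_J = (150 - q_E)/2 and q_E = (89 - q_J)/2.
Solving the pair: q_J = 211/3, q_E = 28/3.
Total output Q = 239/3, so price P = 154 - 239/3 = 223/3.

74.33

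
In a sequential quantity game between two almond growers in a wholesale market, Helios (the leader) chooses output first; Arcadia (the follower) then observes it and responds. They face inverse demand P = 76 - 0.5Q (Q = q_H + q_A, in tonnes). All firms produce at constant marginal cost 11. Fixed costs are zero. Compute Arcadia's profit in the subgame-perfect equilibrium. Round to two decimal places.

The follower Arcadia best-responds to any q_H: π_A = (76 - 0.5Q)q_A - 11q_A.
∂π_A/∂q_A = 65 - (1/2)q_H - q_A = 0 gives the reaction function q_A = (65 - (1/2)q_H).
The leader anticipates this reaction. Substituting into P = 76 - 0.5Q gives P = 87/2 - (1/4)q_H, so π_H = (87/2 - (1/4)q_H)q_H - 11q_H.
Maximising: ∂π_H/∂q_H = 65/2 - (1/2)q_H = 0, giving q_H = 65.
Then q_A = (65 - (1/2)·65) = 65/2.
Price P = 76 - (1/2)·(195/2) = 109/4.
Arcadia's profit: (109/4 - 11)·(65/2) = 528.1250.

528.13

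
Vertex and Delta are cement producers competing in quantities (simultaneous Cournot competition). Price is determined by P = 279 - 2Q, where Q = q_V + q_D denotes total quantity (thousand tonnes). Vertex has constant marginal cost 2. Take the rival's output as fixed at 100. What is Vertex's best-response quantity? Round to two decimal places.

With the rival's output fixed at 100, Vertex's profit is π_V = (279 - 2·100 - 2q_V)q_V - (2q_V) = (79 - 2q_V)q_V - (2q_V).
∂π_V/∂q_V = 77 - 4q_V = 0, so q_V = 77/4.

19.25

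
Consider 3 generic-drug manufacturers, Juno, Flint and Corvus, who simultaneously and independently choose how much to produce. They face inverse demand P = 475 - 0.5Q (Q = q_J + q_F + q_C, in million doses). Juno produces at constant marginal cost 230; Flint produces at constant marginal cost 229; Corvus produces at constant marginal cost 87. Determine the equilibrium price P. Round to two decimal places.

255.25

Juno's profit: π_J = (475 - 0.5Q)q_J - (230q_J). Setting ∂π_J/∂q_J = 0: 245 - q_J - (1/2)(q_F + q_C) = 0.
Flint's first-order condition: 246 - q_F - (1/2)(q_J + q_C) = 0.
Corvus's first-order condition: 388 - q_C - (1/2)(q_J + q_F) = 0.
Adding the 3 conditions: 879 − Q − Q = 0, i.e. Q = 879/2.
Back-substituting: q_J = (245 − 879/4)/(1/2) = 101/2, q_F = (246 − 879/4)/(1/2) = 105/2, q_C = (388 − 879/4)/(1/2) = 673/2.
Total output Q = 879/2, so price P = 475 - (1/2)·(879/2) = 1021/4.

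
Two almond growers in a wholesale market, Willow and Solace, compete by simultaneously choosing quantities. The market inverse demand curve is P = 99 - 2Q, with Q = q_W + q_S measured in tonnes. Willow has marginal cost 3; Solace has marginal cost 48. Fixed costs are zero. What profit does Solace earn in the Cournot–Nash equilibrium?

Willow's profit: π_W = (99 - 2Q)q_W - (3q_W). Setting ∂π_W/∂q_W = 0: 96 - 4q_W - 2(q_S) = 0.
Solace's first-order condition: 51 - 4q_S - 2(q_W) = 0.
So q_W = (96 - 2q_S)/4 and q_S = (51 - 2q_W)/4.
Solving the pair: q_W = 47/2, q_S = 1.
Price P = 99 - 2·(49/2) = 50.
Solace's profit: (50 - 48)·1 = 2.

2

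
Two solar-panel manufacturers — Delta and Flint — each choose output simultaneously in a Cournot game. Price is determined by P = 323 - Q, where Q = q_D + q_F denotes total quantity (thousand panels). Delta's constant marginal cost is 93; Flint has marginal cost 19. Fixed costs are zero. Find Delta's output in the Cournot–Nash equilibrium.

52

Delta's profit: π_D = (323 - Q)q_D - (93q_D). Setting ∂π_D/∂q_D = 0: 230 - 2q_D - (q_F) = 0.
Flint's first-order condition: 304 - 2q_F - (q_D) = 0.
Best responses: q_D = (230 - q_F)/2, q_F = (304 - q_D)/2.
Substituting one into the other gives q_D = 52 and q_F = 126.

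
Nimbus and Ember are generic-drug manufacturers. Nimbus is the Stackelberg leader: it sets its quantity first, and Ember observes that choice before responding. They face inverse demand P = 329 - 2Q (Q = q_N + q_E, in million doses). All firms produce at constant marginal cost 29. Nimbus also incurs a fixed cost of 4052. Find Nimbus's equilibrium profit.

1573

Solve by backward induction. Given q_N, the follower Ember maximises π_E = (329 - 2q_N - 2q_E)q_E - 29q_E.
∂π_E/∂q_E = 300 - 2q_N - 4q_E = 0 gives the reaction function q_E = (300 - 2q_N)/4.
Nimbus substitutes q_E(q_N) into its own profit: π_N = q_N(329 - 2q_N - (300 - 2q_N)/2) - 29q_N = (179 - q_N)q_N - 29q_N.
The leader's first-order condition 150 - 2q_N = 0 yields q_N = 75.
Then q_E = (300 - 2·75)/4 = 75/2.
Price P = 329 - 2·(225/2) = 104.
Nimbus's profit: (104 - 29)·75 - 4052 = 1573.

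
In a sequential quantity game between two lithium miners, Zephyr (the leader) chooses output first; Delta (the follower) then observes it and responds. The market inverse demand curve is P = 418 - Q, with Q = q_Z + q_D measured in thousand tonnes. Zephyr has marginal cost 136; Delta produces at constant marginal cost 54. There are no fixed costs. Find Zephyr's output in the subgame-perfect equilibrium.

The follower Delta best-responds to any q_Z: π_D = (418 - Q)q_D - 54q_D.
Setting the follower's marginal profit to zero, 364 - q_Z - 2q_D = 0, i.e. q_D = (364 - q_Z)/2.
Zephyr substitutes q_D(q_Z) into its own profit: π_Z = q_Z(418 - q_Z - (364 - q_Z)/2) - 136q_Z = (236 - (1/2)q_Z)q_Z - 136q_Z.
Leader FOC: 100 - q_Z = 0, so q_Z = 100.
Then q_D = (364 - 100)/2 = 132.

100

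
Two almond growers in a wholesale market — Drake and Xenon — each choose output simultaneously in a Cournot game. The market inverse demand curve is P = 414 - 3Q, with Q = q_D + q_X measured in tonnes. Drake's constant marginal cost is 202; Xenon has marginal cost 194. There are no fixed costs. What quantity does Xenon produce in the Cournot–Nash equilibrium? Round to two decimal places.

Drake's profit: π_D = (414 - 3Q)q_D - (202q_D). Setting ∂π_D/∂q_D = 0: 212 - 6q_D - 3(q_X) = 0.
Xenon's profit: π_X = (414 - 3Q)q_X - (194q_X). Setting ∂π_X/∂q_X = 0: 220 - 6q_X - 3(q_D) = 0.
Best responses: q_D = (212 - 3q_X)/6, q_X = (220 - 3q_D)/6.
Solving the pair: q_D = 68/3, q_X = 76/3.

25.33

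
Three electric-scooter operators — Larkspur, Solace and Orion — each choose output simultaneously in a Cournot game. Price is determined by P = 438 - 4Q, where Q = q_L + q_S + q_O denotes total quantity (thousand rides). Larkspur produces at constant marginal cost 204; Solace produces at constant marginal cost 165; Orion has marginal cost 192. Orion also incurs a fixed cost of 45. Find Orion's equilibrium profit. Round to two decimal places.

Larkspur's profit: π_L = (438 - 4Q)q_L - (204q_L). Setting ∂π_L/∂q_L = 0: 234 - 8q_L - 4(q_S + q_O) = 0.
Solace's first-order condition: 273 - 8q_S - 4(q_L + q_O) = 0.
Orion's first-order condition: 246 - 8q_O - 4(q_L + q_S) = 0.
Adding the 3 first-order conditions: 753 − 16Q = 0, so Q = 753/16.
Back-substituting: q_L = (234 − 753/4)/4 = 183/16, q_S = (273 − 753/4)/4 = 339/16, q_O = (246 − 753/4)/4 = 231/16.
Price P = 438 - 4·(753/16) = 999/4.
Orion's profit: (999/4 - 192)·(231/16) - 45 = 788.7656.

788.77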